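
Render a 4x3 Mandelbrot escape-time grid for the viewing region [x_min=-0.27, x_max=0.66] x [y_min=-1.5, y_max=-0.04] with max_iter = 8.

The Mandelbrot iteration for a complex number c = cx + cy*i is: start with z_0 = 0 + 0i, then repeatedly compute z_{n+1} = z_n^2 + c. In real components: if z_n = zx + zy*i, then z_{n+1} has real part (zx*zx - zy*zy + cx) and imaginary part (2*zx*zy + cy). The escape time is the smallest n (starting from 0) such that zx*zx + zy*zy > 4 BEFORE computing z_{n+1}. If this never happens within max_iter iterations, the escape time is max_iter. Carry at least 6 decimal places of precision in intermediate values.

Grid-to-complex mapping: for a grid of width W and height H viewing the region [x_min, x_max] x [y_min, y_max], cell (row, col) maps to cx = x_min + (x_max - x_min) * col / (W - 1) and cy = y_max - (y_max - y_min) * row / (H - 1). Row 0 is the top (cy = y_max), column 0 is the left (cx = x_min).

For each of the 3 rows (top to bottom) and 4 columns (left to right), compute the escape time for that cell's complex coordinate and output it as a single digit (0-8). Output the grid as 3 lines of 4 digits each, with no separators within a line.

Answer: 8884
8843
2222

Derivation:
(row=0, col=0): c = -0.2700 + -0.0400i → escape time 8
(row=0, col=1): c = 0.0400 + -0.0400i → escape time 8
(row=0, col=2): c = 0.3500 + -0.0400i → escape time 8
(row=0, col=3): c = 0.6600 + -0.0400i → escape time 4
(row=1, col=0): c = -0.2700 + -0.7700i → escape time 8
(row=1, col=1): c = 0.0400 + -0.7700i → escape time 8
(row=1, col=2): c = 0.3500 + -0.7700i → escape time 4
(row=1, col=3): c = 0.6600 + -0.7700i → escape time 3
(row=2, col=0): c = -0.2700 + -1.5000i → escape time 2
(row=2, col=1): c = 0.0400 + -1.5000i → escape time 2
(row=2, col=2): c = 0.3500 + -1.5000i → escape time 2
(row=2, col=3): c = 0.6600 + -1.5000i → escape time 2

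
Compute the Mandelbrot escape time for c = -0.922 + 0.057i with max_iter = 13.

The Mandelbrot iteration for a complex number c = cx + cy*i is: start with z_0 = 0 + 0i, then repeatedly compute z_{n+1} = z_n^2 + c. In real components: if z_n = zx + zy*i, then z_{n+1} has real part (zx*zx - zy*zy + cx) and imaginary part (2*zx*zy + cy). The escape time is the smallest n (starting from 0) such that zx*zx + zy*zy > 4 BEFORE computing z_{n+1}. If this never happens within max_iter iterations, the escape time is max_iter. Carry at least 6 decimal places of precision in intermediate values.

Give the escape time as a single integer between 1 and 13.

Answer: 13

Derivation:
z_0 = 0 + 0i, c = -0.9220 + 0.0570i
Iter 1: z = -0.9220 + 0.0570i, |z|^2 = 0.8533
Iter 2: z = -0.0752 + -0.0481i, |z|^2 = 0.0080
Iter 3: z = -0.9187 + 0.0642i, |z|^2 = 0.8481
Iter 4: z = -0.0822 + -0.0610i, |z|^2 = 0.0105
Iter 5: z = -0.9190 + 0.0670i, |z|^2 = 0.8490
Iter 6: z = -0.0820 + -0.0662i, |z|^2 = 0.0111
Iter 7: z = -0.9197 + 0.0679i, |z|^2 = 0.8504
Iter 8: z = -0.0808 + -0.0678i, |z|^2 = 0.0111
Iter 9: z = -0.9201 + 0.0680i, |z|^2 = 0.8511
Iter 10: z = -0.0801 + -0.0681i, |z|^2 = 0.0110
Iter 11: z = -0.9202 + 0.0679i, |z|^2 = 0.8514
Iter 12: z = -0.0798 + -0.0680i, |z|^2 = 0.0110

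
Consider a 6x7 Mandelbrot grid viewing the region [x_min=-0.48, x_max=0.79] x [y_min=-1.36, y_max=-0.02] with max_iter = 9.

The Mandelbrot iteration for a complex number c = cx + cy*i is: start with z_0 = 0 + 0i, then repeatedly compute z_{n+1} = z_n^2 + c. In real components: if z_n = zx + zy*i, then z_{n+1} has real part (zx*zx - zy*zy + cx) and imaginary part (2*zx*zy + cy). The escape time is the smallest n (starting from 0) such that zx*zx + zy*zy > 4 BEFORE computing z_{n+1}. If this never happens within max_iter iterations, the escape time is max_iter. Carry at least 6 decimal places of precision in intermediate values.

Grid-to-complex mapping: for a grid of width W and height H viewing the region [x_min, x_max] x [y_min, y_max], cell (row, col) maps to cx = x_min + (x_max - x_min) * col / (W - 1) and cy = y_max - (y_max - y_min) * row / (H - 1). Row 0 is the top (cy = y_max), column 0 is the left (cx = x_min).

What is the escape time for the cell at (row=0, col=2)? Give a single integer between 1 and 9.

Answer: 9

Derivation:
z_0 = 0 + 0i, c = 0.0280 + -0.0200i
Iter 1: z = 0.0280 + -0.0200i, |z|^2 = 0.0012
Iter 2: z = 0.0284 + -0.0211i, |z|^2 = 0.0013
Iter 3: z = 0.0284 + -0.0212i, |z|^2 = 0.0013
Iter 4: z = 0.0284 + -0.0212i, |z|^2 = 0.0013
Iter 5: z = 0.0284 + -0.0212i, |z|^2 = 0.0013
Iter 6: z = 0.0284 + -0.0212i, |z|^2 = 0.0013
Iter 7: z = 0.0284 + -0.0212i, |z|^2 = 0.0013
Iter 8: z = 0.0284 + -0.0212i, |z|^2 = 0.0013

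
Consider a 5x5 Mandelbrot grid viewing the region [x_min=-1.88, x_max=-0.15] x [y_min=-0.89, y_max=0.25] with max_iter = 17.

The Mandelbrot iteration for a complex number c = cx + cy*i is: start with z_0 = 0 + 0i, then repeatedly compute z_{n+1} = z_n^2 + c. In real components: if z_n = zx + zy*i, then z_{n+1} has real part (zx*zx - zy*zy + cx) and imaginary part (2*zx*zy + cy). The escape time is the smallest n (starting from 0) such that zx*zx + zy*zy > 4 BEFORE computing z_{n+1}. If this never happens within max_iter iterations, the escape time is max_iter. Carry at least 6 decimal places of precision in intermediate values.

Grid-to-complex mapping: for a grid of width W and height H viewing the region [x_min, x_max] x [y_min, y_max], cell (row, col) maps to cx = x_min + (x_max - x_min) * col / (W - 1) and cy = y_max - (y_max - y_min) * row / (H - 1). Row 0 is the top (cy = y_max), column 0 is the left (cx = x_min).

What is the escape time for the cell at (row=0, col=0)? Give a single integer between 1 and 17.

Answer: 4

Derivation:
z_0 = 0 + 0i, c = -1.8800 + 0.2500i
Iter 1: z = -1.8800 + 0.2500i, |z|^2 = 3.5969
Iter 2: z = 1.5919 + -0.6900i, |z|^2 = 3.0102
Iter 3: z = 0.1780 + -1.9468i, |z|^2 = 3.8218
Iter 4: z = -5.6384 + -0.4432i, |z|^2 = 31.9882
Escaped at iteration 4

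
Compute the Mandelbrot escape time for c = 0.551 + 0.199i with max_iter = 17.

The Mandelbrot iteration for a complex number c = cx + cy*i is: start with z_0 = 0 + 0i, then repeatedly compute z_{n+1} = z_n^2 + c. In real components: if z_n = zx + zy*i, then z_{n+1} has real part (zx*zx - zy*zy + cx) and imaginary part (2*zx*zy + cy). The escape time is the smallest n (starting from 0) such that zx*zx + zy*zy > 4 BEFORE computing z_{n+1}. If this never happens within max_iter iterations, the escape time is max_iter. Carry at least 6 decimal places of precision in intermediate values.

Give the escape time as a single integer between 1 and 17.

z_0 = 0 + 0i, c = 0.5510 + 0.1990i
Iter 1: z = 0.5510 + 0.1990i, |z|^2 = 0.3432
Iter 2: z = 0.8150 + 0.4183i, |z|^2 = 0.8392
Iter 3: z = 1.0403 + 0.8808i, |z|^2 = 1.8580
Iter 4: z = 0.8573 + 2.0316i, |z|^2 = 4.8622
Escaped at iteration 4

Answer: 4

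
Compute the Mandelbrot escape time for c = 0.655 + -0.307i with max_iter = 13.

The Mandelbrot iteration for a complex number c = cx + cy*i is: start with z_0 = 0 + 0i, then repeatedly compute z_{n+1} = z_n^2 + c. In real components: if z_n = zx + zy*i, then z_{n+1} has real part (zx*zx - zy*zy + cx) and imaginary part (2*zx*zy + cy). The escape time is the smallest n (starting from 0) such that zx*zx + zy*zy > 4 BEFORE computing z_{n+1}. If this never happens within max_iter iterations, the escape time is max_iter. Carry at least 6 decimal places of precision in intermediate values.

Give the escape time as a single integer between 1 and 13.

z_0 = 0 + 0i, c = 0.6550 + -0.3070i
Iter 1: z = 0.6550 + -0.3070i, |z|^2 = 0.5233
Iter 2: z = 0.9898 + -0.7092i, |z|^2 = 1.4826
Iter 3: z = 1.1317 + -1.7108i, |z|^2 = 4.2078
Escaped at iteration 3

Answer: 3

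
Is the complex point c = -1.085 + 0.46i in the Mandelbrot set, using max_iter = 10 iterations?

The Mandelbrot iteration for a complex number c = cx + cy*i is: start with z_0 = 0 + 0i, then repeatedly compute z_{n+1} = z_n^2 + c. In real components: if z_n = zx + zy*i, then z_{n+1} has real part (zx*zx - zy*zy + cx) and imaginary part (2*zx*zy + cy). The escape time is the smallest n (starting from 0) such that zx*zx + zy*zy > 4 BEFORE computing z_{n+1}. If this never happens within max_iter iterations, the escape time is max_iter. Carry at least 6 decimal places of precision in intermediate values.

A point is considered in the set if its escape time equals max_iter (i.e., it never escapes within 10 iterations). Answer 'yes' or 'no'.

z_0 = 0 + 0i, c = -1.0850 + 0.4600i
Iter 1: z = -1.0850 + 0.4600i, |z|^2 = 1.3888
Iter 2: z = -0.1194 + -0.5382i, |z|^2 = 0.3039
Iter 3: z = -1.3604 + 0.5885i, |z|^2 = 2.1970
Iter 4: z = 0.4194 + -1.1412i, |z|^2 = 1.4782
Iter 5: z = -2.2114 + -0.4972i, |z|^2 = 5.1376
Escaped at iteration 5

Answer: no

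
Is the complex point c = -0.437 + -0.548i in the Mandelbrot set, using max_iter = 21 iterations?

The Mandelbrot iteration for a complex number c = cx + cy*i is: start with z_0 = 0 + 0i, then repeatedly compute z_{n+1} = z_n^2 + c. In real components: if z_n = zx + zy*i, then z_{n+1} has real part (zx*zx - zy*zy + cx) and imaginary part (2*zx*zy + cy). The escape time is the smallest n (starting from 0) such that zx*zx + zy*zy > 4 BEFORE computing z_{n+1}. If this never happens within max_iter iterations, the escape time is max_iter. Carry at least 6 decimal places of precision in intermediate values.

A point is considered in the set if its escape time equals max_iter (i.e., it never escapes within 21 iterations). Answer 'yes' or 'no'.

Answer: yes

Derivation:
z_0 = 0 + 0i, c = -0.4370 + -0.5480i
Iter 1: z = -0.4370 + -0.5480i, |z|^2 = 0.4913
Iter 2: z = -0.5463 + -0.0690i, |z|^2 = 0.3032
Iter 3: z = -0.1433 + -0.4726i, |z|^2 = 0.2438
Iter 4: z = -0.6398 + -0.4126i, |z|^2 = 0.5795
Iter 5: z = -0.1979 + -0.0201i, |z|^2 = 0.0396
Iter 6: z = -0.3982 + -0.5401i, |z|^2 = 0.4502
Iter 7: z = -0.5701 + -0.1179i, |z|^2 = 0.3389
Iter 8: z = -0.1259 + -0.4136i, |z|^2 = 0.1869
Iter 9: z = -0.5922 + -0.4438i, |z|^2 = 0.5477
Iter 10: z = -0.2833 + -0.0223i, |z|^2 = 0.0807
Iter 11: z = -0.3573 + -0.5354i, |z|^2 = 0.4143
Iter 12: z = -0.5960 + -0.1655i, |z|^2 = 0.3826
Iter 13: z = -0.1092 + -0.3508i, |z|^2 = 0.1350
Iter 14: z = -0.5481 + -0.4714i, |z|^2 = 0.5227
Iter 15: z = -0.3588 + -0.0312i, |z|^2 = 0.1297
Iter 16: z = -0.3092 + -0.5256i, |z|^2 = 0.3719
Iter 17: z = -0.6176 + -0.2229i, |z|^2 = 0.4311
Iter 18: z = -0.1053 + -0.2726i, |z|^2 = 0.0854
Iter 19: z = -0.5003 + -0.4906i, |z|^2 = 0.4909
Iter 20: z = -0.4274 + -0.0571i, |z|^2 = 0.1860
Did not escape in 21 iterations → in set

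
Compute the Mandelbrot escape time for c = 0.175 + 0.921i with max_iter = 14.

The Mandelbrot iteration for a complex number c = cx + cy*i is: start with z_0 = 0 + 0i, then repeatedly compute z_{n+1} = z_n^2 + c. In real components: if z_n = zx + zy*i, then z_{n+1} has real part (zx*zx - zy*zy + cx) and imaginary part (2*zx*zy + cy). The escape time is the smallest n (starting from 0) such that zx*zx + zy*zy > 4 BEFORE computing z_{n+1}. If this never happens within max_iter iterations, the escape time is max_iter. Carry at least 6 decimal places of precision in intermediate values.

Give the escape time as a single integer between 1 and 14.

Answer: 4

Derivation:
z_0 = 0 + 0i, c = 0.1750 + 0.9210i
Iter 1: z = 0.1750 + 0.9210i, |z|^2 = 0.8789
Iter 2: z = -0.6426 + 1.2433i, |z|^2 = 1.9589
Iter 3: z = -0.9580 + -0.6770i, |z|^2 = 1.3760
Iter 4: z = 0.6344 + 2.2181i, |z|^2 = 5.3223
Escaped at iteration 4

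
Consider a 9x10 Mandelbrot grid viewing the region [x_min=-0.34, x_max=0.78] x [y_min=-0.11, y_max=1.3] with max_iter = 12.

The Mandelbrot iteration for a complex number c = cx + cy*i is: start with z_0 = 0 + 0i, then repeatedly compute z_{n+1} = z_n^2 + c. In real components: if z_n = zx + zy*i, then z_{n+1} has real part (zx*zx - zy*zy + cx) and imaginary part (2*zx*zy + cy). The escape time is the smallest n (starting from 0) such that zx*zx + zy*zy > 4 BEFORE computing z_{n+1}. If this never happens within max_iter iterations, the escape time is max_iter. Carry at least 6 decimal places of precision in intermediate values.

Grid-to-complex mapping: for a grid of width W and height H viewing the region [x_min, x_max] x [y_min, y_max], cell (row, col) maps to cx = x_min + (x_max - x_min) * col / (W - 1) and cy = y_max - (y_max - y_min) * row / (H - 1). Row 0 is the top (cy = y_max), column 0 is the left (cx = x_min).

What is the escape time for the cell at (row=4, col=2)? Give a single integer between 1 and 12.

z_0 = 0 + 0i, c = -0.0600 + 0.6733i
Iter 1: z = -0.0600 + 0.6733i, |z|^2 = 0.4570
Iter 2: z = -0.5098 + 0.5925i, |z|^2 = 0.6110
Iter 3: z = -0.1512 + 0.0692i, |z|^2 = 0.0277
Iter 4: z = -0.0419 + 0.6524i, |z|^2 = 0.4274
Iter 5: z = -0.4839 + 0.6186i, |z|^2 = 0.6168
Iter 6: z = -0.2086 + 0.0747i, |z|^2 = 0.0491
Iter 7: z = -0.0221 + 0.6422i, |z|^2 = 0.4129
Iter 8: z = -0.4719 + 0.6450i, |z|^2 = 0.6387
Iter 9: z = -0.2533 + 0.0646i, |z|^2 = 0.0683
Iter 10: z = -0.0000 + 0.6406i, |z|^2 = 0.4104
Iter 11: z = -0.4704 + 0.6733i, |z|^2 = 0.6746

Answer: 12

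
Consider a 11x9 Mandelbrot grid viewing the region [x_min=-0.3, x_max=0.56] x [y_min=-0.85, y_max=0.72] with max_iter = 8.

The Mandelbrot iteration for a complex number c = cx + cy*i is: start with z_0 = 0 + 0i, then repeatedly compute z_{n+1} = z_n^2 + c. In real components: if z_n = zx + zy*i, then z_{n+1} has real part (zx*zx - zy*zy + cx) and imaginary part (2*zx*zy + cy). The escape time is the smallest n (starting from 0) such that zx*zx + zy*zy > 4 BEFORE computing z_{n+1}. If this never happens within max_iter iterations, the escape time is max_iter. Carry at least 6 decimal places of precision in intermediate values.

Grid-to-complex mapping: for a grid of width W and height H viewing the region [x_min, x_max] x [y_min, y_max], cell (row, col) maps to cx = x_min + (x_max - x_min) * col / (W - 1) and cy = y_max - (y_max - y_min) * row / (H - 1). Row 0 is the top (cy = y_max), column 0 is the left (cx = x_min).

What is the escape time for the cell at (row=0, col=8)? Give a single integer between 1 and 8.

z_0 = 0 + 0i, c = 0.3880 + 0.7200i
Iter 1: z = 0.3880 + 0.7200i, |z|^2 = 0.6689
Iter 2: z = 0.0201 + 1.2787i, |z|^2 = 1.6355
Iter 3: z = -1.2467 + 0.7715i, |z|^2 = 2.1495
Iter 4: z = 1.3471 + -1.2037i, |z|^2 = 3.2636
Iter 5: z = 0.7536 + -2.5230i, |z|^2 = 6.9336
Escaped at iteration 5

Answer: 5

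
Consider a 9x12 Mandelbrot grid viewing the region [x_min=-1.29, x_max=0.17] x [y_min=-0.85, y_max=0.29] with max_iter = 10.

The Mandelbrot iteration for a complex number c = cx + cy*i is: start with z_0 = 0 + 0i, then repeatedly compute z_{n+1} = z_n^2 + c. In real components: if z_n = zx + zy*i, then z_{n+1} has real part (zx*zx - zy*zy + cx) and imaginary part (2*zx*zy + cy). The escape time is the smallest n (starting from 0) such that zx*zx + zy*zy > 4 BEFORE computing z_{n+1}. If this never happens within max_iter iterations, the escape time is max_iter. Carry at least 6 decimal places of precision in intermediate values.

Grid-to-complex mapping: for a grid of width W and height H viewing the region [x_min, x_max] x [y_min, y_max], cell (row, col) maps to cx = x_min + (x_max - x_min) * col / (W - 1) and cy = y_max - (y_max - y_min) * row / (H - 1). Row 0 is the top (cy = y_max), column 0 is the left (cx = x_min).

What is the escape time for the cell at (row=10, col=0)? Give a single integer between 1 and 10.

Answer: 3

Derivation:
z_0 = 0 + 0i, c = -1.2900 + -0.7464i
Iter 1: z = -1.2900 + -0.7464i, |z|^2 = 2.2212
Iter 2: z = -0.1830 + 1.1793i, |z|^2 = 1.4241
Iter 3: z = -2.6472 + -1.1779i, |z|^2 = 8.3949
Escaped at iteration 3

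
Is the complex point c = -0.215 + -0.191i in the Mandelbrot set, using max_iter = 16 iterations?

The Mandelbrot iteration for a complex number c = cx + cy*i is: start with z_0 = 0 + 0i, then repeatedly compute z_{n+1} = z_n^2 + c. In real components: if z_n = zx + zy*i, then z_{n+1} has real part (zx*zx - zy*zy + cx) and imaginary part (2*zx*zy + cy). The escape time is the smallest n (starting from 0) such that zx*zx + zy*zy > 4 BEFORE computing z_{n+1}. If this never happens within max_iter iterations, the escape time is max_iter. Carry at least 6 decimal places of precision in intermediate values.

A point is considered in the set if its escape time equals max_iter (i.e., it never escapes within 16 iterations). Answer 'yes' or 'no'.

Answer: yes

Derivation:
z_0 = 0 + 0i, c = -0.2150 + -0.1910i
Iter 1: z = -0.2150 + -0.1910i, |z|^2 = 0.0827
Iter 2: z = -0.2053 + -0.1089i, |z|^2 = 0.0540
Iter 3: z = -0.1847 + -0.1463i, |z|^2 = 0.0555
Iter 4: z = -0.2023 + -0.1369i, |z|^2 = 0.0597
Iter 5: z = -0.1928 + -0.1356i, |z|^2 = 0.0556
Iter 6: z = -0.1962 + -0.1387i, |z|^2 = 0.0577
Iter 7: z = -0.1957 + -0.1366i, |z|^2 = 0.0570
Iter 8: z = -0.1953 + -0.1375i, |z|^2 = 0.0571
Iter 9: z = -0.1958 + -0.1373i, |z|^2 = 0.0572
Iter 10: z = -0.1955 + -0.1373i, |z|^2 = 0.0571
Iter 11: z = -0.1956 + -0.1373i, |z|^2 = 0.0571
Iter 12: z = -0.1956 + -0.1373i, |z|^2 = 0.0571
Iter 13: z = -0.1956 + -0.1373i, |z|^2 = 0.0571
Iter 14: z = -0.1956 + -0.1373i, |z|^2 = 0.0571
Iter 15: z = -0.1956 + -0.1373i, |z|^2 = 0.0571
Did not escape in 16 iterations → in set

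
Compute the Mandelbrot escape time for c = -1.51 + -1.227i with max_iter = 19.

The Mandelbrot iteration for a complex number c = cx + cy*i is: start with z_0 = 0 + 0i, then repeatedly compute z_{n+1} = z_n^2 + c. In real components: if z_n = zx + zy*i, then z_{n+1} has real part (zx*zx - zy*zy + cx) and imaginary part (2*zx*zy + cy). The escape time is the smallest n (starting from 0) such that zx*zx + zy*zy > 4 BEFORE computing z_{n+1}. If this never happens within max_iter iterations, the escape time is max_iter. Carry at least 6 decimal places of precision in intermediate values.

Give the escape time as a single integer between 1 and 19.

Answer: 2

Derivation:
z_0 = 0 + 0i, c = -1.5100 + -1.2270i
Iter 1: z = -1.5100 + -1.2270i, |z|^2 = 3.7856
Iter 2: z = -0.7354 + 2.4785i, |z|^2 = 6.6840
Escaped at iteration 2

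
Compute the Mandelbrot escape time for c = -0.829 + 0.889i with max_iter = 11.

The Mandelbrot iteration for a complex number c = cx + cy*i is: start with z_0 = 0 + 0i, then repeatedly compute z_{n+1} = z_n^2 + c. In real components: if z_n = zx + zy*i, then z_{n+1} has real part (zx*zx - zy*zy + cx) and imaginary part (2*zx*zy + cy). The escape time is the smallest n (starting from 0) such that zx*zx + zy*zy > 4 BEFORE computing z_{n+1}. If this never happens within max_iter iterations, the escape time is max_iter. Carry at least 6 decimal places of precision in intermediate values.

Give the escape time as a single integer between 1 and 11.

Answer: 3

Derivation:
z_0 = 0 + 0i, c = -0.8290 + 0.8890i
Iter 1: z = -0.8290 + 0.8890i, |z|^2 = 1.4776
Iter 2: z = -0.9321 + -0.5850i, |z|^2 = 1.2110
Iter 3: z = -0.3024 + 1.9795i, |z|^2 = 4.0097
Escaped at iteration 3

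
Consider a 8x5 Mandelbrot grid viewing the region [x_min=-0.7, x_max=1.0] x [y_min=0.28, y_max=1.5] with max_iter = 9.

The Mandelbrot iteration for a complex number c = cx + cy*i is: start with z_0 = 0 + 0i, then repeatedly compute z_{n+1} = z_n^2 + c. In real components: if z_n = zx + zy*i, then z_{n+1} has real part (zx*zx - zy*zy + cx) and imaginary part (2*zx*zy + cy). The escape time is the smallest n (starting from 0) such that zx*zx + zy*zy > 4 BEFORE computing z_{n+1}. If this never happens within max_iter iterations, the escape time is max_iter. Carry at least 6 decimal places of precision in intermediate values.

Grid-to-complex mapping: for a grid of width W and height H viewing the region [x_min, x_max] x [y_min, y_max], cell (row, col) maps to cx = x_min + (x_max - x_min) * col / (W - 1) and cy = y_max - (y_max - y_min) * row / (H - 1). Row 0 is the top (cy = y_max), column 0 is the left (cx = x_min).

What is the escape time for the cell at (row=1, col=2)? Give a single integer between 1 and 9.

Answer: 3

Derivation:
z_0 = 0 + 0i, c = -0.2143 + 1.1950i
Iter 1: z = -0.2143 + 1.1950i, |z|^2 = 1.4739
Iter 2: z = -1.5964 + 0.6829i, |z|^2 = 3.0148
Iter 3: z = 1.8679 + -0.9852i, |z|^2 = 4.4597
Escaped at iteration 3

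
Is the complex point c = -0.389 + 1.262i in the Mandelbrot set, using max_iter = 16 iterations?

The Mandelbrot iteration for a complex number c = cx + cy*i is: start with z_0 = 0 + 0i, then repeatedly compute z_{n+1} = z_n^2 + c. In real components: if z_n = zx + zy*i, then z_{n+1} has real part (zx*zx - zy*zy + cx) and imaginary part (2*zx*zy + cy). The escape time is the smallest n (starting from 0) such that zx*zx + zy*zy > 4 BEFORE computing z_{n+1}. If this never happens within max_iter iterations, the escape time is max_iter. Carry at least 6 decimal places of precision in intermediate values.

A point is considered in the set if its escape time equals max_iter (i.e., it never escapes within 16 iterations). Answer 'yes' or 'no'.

z_0 = 0 + 0i, c = -0.3890 + 1.2620i
Iter 1: z = -0.3890 + 1.2620i, |z|^2 = 1.7440
Iter 2: z = -1.8303 + 0.2802i, |z|^2 = 3.4286
Iter 3: z = 2.8826 + 0.2364i, |z|^2 = 8.3652
Escaped at iteration 3

Answer: no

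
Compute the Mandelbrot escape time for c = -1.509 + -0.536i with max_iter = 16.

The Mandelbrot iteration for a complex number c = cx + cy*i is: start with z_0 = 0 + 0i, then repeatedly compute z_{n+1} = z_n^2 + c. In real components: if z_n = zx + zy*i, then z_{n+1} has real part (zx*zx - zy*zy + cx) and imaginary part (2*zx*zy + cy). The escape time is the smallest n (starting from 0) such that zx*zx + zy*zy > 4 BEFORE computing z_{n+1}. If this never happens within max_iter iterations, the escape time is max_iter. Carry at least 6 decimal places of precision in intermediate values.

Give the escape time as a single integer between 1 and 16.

Answer: 3

Derivation:
z_0 = 0 + 0i, c = -1.5090 + -0.5360i
Iter 1: z = -1.5090 + -0.5360i, |z|^2 = 2.5644
Iter 2: z = 0.4808 + 1.0816i, |z|^2 = 1.4011
Iter 3: z = -2.4478 + 0.5041i, |z|^2 = 6.2459
Escaped at iteration 3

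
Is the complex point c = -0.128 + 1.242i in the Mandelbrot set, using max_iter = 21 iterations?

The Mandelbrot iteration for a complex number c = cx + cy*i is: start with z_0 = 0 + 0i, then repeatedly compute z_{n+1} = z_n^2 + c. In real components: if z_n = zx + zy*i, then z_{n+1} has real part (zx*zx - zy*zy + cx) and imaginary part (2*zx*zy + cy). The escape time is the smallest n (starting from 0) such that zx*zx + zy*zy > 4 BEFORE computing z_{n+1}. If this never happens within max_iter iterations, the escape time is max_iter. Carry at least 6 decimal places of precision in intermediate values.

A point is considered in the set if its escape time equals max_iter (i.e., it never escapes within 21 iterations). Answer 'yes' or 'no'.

z_0 = 0 + 0i, c = -0.1280 + 1.2420i
Iter 1: z = -0.1280 + 1.2420i, |z|^2 = 1.5589
Iter 2: z = -1.6542 + 0.9240i, |z|^2 = 3.5902
Iter 3: z = 1.7544 + -1.8151i, |z|^2 = 6.3726
Escaped at iteration 3

Answer: no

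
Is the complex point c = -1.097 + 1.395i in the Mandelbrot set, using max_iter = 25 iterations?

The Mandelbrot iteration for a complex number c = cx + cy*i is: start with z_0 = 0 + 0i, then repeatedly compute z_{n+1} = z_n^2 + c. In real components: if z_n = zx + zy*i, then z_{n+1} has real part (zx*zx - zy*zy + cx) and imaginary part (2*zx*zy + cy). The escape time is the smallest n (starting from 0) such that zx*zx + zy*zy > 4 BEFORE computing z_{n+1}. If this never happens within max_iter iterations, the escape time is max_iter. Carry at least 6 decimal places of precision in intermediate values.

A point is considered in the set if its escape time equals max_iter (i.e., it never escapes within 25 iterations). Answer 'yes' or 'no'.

z_0 = 0 + 0i, c = -1.0970 + 1.3950i
Iter 1: z = -1.0970 + 1.3950i, |z|^2 = 3.1494
Iter 2: z = -1.8396 + -1.6656i, |z|^2 = 6.1585
Escaped at iteration 2

Answer: no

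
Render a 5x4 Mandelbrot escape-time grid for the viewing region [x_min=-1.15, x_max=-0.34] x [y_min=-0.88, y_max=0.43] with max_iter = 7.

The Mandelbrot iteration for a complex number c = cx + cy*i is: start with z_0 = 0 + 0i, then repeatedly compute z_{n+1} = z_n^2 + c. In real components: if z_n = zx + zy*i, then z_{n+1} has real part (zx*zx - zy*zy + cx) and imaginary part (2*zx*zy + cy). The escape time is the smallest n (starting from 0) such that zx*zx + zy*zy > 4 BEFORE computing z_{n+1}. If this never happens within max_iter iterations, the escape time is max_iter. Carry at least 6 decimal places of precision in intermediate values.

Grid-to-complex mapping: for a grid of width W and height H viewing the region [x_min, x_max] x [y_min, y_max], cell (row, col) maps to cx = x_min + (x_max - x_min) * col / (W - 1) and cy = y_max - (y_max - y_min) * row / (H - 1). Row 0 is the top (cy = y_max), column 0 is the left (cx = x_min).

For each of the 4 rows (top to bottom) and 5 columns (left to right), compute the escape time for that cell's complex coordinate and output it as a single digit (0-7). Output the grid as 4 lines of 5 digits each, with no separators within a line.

Answer: 66777
77777
66777
33446

Derivation:
(row=0, col=0): c = -1.1500 + 0.4300i → escape time 6
(row=0, col=1): c = -0.9475 + 0.4300i → escape time 6
(row=0, col=2): c = -0.7450 + 0.4300i → escape time 7
(row=0, col=3): c = -0.5425 + 0.4300i → escape time 7
(row=0, col=4): c = -0.3400 + 0.4300i → escape time 7
(row=1, col=0): c = -1.1500 + -0.0067i → escape time 7
(row=1, col=1): c = -0.9475 + -0.0067i → escape time 7
(row=1, col=2): c = -0.7450 + -0.0067i → escape time 7
(row=1, col=3): c = -0.5425 + -0.0067i → escape time 7
(row=1, col=4): c = -0.3400 + -0.0067i → escape time 7
(row=2, col=0): c = -1.1500 + -0.4433i → escape time 6
(row=2, col=1): c = -0.9475 + -0.4433i → escape time 6
(row=2, col=2): c = -0.7450 + -0.4433i → escape time 7
(row=2, col=3): c = -0.5425 + -0.4433i → escape time 7
(row=2, col=4): c = -0.3400 + -0.4433i → escape time 7
(row=3, col=0): c = -1.1500 + -0.8800i → escape time 3
(row=3, col=1): c = -0.9475 + -0.8800i → escape time 3
(row=3, col=2): c = -0.7450 + -0.8800i → escape time 4
(row=3, col=3): c = -0.5425 + -0.8800i → escape time 4
(row=3, col=4): c = -0.3400 + -0.8800i → escape time 6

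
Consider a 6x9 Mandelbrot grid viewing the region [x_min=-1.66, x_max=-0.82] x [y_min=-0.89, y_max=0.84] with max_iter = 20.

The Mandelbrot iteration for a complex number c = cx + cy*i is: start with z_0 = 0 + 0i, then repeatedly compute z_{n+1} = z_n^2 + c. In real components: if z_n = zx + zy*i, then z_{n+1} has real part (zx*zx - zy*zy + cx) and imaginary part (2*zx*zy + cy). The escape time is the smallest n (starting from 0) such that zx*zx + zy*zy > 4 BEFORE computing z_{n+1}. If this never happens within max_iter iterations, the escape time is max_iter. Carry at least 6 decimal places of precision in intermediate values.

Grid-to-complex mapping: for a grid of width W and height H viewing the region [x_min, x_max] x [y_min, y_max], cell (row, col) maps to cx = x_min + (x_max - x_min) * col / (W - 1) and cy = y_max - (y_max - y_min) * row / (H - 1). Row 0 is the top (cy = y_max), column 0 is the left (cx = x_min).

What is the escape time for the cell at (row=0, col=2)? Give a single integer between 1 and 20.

Answer: 3

Derivation:
z_0 = 0 + 0i, c = -1.3240 + 0.8400i
Iter 1: z = -1.3240 + 0.8400i, |z|^2 = 2.4586
Iter 2: z = -0.2766 + -1.3843i, |z|^2 = 1.9929
Iter 3: z = -3.1638 + 1.6059i, |z|^2 = 12.5886
Escaped at iteration 3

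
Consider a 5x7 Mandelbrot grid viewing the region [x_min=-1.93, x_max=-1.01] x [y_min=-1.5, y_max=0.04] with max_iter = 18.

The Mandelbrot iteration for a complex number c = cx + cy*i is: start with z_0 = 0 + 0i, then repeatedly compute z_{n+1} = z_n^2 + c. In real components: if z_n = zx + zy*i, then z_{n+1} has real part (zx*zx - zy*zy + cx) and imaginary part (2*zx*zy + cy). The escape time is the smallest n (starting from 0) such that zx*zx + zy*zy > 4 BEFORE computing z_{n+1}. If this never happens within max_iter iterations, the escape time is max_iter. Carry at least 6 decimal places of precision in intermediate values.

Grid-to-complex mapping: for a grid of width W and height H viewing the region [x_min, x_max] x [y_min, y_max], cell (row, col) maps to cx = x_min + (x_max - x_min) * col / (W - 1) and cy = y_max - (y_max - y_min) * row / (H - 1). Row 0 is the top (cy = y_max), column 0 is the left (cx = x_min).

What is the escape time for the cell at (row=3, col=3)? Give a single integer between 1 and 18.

Answer: 3

Derivation:
z_0 = 0 + 0i, c = -1.2400 + -0.7300i
Iter 1: z = -1.2400 + -0.7300i, |z|^2 = 2.0705
Iter 2: z = -0.2353 + 1.0804i, |z|^2 = 1.2226
Iter 3: z = -2.3519 + -1.2384i, |z|^2 = 7.0651
Escaped at iteration 3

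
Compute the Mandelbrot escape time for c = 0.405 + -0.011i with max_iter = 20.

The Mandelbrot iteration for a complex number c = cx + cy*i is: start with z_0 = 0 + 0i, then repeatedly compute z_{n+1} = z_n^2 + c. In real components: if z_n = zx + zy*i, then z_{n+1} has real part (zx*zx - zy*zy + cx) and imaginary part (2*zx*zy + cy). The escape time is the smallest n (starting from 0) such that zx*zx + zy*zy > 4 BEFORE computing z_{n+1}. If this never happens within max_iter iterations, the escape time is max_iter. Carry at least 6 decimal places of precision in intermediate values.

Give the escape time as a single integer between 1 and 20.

Answer: 6

Derivation:
z_0 = 0 + 0i, c = 0.4050 + -0.0110i
Iter 1: z = 0.4050 + -0.0110i, |z|^2 = 0.1641
Iter 2: z = 0.5689 + -0.0199i, |z|^2 = 0.3240
Iter 3: z = 0.7283 + -0.0337i, |z|^2 = 0.5315
Iter 4: z = 0.9342 + -0.0600i, |z|^2 = 0.8764
Iter 5: z = 1.2742 + -0.1231i, |z|^2 = 1.6387
Iter 6: z = 2.0133 + -0.3248i, |z|^2 = 4.1591
Escaped at iteration 6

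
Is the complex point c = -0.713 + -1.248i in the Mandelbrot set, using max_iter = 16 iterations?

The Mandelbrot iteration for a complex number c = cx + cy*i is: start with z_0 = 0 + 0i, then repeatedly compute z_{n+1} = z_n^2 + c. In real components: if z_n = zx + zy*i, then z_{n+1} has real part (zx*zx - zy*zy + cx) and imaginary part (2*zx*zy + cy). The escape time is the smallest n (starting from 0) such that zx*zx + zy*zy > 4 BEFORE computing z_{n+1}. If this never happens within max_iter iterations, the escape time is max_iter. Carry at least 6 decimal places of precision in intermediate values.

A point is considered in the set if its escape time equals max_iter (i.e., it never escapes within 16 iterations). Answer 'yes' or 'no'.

Answer: no

Derivation:
z_0 = 0 + 0i, c = -0.7130 + -1.2480i
Iter 1: z = -0.7130 + -1.2480i, |z|^2 = 2.0659
Iter 2: z = -1.7621 + 0.5316i, |z|^2 = 3.3878
Iter 3: z = 2.1095 + -3.1217i, |z|^2 = 14.1947
Escaped at iteration 3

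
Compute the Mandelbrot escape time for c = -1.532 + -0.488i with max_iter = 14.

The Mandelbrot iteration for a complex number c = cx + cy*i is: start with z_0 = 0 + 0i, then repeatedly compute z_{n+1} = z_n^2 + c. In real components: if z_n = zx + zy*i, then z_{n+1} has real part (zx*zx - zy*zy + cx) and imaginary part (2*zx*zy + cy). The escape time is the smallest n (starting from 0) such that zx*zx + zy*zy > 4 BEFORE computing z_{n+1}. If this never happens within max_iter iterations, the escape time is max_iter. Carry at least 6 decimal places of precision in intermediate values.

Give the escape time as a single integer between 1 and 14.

z_0 = 0 + 0i, c = -1.5320 + -0.4880i
Iter 1: z = -1.5320 + -0.4880i, |z|^2 = 2.5852
Iter 2: z = 0.5769 + 1.0072i, |z|^2 = 1.3473
Iter 3: z = -2.2137 + 0.6741i, |z|^2 = 5.3550
Escaped at iteration 3

Answer: 3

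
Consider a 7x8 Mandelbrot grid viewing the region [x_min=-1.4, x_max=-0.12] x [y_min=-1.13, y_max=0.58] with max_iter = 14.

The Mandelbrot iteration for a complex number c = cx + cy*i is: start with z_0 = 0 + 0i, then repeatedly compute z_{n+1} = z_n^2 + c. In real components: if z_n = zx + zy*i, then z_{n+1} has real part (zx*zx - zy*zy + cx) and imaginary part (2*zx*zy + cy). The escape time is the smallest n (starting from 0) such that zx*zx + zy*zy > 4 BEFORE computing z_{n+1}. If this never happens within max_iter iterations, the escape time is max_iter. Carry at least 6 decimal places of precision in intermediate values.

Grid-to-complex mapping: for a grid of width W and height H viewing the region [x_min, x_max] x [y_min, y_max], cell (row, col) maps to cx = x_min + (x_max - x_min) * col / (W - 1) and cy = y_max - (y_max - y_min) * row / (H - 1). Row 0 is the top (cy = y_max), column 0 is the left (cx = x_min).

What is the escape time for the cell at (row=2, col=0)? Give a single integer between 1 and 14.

Answer: 12

Derivation:
z_0 = 0 + 0i, c = -1.4000 + 0.0914i
Iter 1: z = -1.4000 + 0.0914i, |z|^2 = 1.9684
Iter 2: z = 0.5516 + -0.1646i, |z|^2 = 0.3314
Iter 3: z = -1.1228 + -0.0901i, |z|^2 = 1.2688
Iter 4: z = -0.1475 + 0.2938i, |z|^2 = 0.1081
Iter 5: z = -1.4646 + 0.0047i, |z|^2 = 2.1450
Iter 6: z = 0.7450 + 0.0775i, |z|^2 = 0.5610
Iter 7: z = -0.8510 + 0.2069i, |z|^2 = 0.7670
Iter 8: z = -0.7186 + -0.2608i, |z|^2 = 0.5844
Iter 9: z = -0.9516 + 0.4663i, |z|^2 = 1.1229
Iter 10: z = -0.7119 + -0.7959i, |z|^2 = 1.1403
Iter 11: z = -1.5267 + 1.2247i, |z|^2 = 3.8305
Iter 12: z = -0.5690 + -3.6479i, |z|^2 = 13.6309
Escaped at iteration 12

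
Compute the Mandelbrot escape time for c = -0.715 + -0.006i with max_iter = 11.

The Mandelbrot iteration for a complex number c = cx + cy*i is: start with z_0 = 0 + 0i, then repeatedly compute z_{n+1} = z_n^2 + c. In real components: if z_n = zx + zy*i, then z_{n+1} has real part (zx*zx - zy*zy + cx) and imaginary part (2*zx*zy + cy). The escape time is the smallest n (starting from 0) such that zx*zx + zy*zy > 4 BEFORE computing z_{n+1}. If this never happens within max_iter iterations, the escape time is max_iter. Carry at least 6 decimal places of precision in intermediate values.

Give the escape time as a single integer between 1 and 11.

Answer: 11

Derivation:
z_0 = 0 + 0i, c = -0.7150 + -0.0060i
Iter 1: z = -0.7150 + -0.0060i, |z|^2 = 0.5113
Iter 2: z = -0.2038 + 0.0026i, |z|^2 = 0.0415
Iter 3: z = -0.6735 + -0.0071i, |z|^2 = 0.4536
Iter 4: z = -0.2615 + 0.0035i, |z|^2 = 0.0684
Iter 5: z = -0.6466 + -0.0078i, |z|^2 = 0.4182
Iter 6: z = -0.2969 + 0.0041i, |z|^2 = 0.0882
Iter 7: z = -0.6269 + -0.0084i, |z|^2 = 0.3930
Iter 8: z = -0.3221 + 0.0046i, |z|^2 = 0.1038
Iter 9: z = -0.6113 + -0.0090i, |z|^2 = 0.3737
Iter 10: z = -0.3414 + 0.0050i, |z|^2 = 0.1166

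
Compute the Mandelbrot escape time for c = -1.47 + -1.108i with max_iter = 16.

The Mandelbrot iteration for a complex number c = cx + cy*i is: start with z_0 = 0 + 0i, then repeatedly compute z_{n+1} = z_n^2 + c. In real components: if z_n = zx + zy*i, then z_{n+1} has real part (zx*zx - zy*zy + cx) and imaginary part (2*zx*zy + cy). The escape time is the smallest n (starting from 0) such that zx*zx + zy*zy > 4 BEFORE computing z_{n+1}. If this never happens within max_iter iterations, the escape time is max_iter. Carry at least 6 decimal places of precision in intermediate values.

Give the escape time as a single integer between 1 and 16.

z_0 = 0 + 0i, c = -1.4700 + -1.1080i
Iter 1: z = -1.4700 + -1.1080i, |z|^2 = 3.3886
Iter 2: z = -0.5368 + 2.1495i, |z|^2 = 4.9086
Escaped at iteration 2

Answer: 2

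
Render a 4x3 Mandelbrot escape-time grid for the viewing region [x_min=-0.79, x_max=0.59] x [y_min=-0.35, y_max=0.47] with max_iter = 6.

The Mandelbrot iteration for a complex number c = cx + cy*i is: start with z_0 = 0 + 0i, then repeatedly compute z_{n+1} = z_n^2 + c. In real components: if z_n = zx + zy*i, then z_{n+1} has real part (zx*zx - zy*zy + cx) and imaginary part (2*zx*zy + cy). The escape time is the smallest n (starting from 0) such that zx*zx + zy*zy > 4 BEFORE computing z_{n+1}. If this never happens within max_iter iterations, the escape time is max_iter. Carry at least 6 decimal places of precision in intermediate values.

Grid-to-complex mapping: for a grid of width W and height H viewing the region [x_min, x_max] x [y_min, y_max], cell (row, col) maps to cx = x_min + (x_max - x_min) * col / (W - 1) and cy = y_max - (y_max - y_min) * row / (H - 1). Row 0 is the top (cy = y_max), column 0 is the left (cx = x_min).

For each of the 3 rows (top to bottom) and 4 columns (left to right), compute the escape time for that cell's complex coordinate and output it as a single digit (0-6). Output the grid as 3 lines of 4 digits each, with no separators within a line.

(row=0, col=0): c = -0.7900 + 0.4700i → escape time 6
(row=0, col=1): c = -0.3300 + 0.4700i → escape time 6
(row=0, col=2): c = 0.1300 + 0.4700i → escape time 6
(row=0, col=3): c = 0.5900 + 0.4700i → escape time 4
(row=1, col=0): c = -0.7900 + 0.0600i → escape time 6
(row=1, col=1): c = -0.3300 + 0.0600i → escape time 6
(row=1, col=2): c = 0.1300 + 0.0600i → escape time 6
(row=1, col=3): c = 0.5900 + 0.0600i → escape time 4
(row=2, col=0): c = -0.7900 + -0.3500i → escape time 6
(row=2, col=1): c = -0.3300 + -0.3500i → escape time 6
(row=2, col=2): c = 0.1300 + -0.3500i → escape time 6
(row=2, col=3): c = 0.5900 + -0.3500i → escape time 4

Answer: 6664
6664
6664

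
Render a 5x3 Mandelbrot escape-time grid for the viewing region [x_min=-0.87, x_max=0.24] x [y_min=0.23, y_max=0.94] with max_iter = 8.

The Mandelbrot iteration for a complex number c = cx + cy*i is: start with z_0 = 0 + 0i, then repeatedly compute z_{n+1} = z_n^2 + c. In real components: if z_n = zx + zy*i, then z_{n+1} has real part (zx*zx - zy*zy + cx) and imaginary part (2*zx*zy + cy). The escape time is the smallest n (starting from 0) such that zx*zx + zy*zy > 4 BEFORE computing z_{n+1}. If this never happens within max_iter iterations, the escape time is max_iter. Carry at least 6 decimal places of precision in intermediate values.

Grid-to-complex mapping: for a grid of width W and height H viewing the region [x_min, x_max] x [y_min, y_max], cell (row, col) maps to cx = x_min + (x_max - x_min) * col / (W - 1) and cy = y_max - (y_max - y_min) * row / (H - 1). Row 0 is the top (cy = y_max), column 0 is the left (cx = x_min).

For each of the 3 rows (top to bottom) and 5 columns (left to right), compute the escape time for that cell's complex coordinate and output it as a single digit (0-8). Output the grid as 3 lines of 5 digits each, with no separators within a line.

Answer: 34584
58888
88888

Derivation:
(row=0, col=0): c = -0.8700 + 0.9400i → escape time 3
(row=0, col=1): c = -0.5925 + 0.9400i → escape time 4
(row=0, col=2): c = -0.3150 + 0.9400i → escape time 5
(row=0, col=3): c = -0.0375 + 0.9400i → escape time 8
(row=0, col=4): c = 0.2400 + 0.9400i → escape time 4
(row=1, col=0): c = -0.8700 + 0.5850i → escape time 5
(row=1, col=1): c = -0.5925 + 0.5850i → escape time 8
(row=1, col=2): c = -0.3150 + 0.5850i → escape time 8
(row=1, col=3): c = -0.0375 + 0.5850i → escape time 8
(row=1, col=4): c = 0.2400 + 0.5850i → escape time 8
(row=2, col=0): c = -0.8700 + 0.2300i → escape time 8
(row=2, col=1): c = -0.5925 + 0.2300i → escape time 8
(row=2, col=2): c = -0.3150 + 0.2300i → escape time 8
(row=2, col=3): c = -0.0375 + 0.2300i → escape time 8
(row=2, col=4): c = 0.2400 + 0.2300i → escape time 8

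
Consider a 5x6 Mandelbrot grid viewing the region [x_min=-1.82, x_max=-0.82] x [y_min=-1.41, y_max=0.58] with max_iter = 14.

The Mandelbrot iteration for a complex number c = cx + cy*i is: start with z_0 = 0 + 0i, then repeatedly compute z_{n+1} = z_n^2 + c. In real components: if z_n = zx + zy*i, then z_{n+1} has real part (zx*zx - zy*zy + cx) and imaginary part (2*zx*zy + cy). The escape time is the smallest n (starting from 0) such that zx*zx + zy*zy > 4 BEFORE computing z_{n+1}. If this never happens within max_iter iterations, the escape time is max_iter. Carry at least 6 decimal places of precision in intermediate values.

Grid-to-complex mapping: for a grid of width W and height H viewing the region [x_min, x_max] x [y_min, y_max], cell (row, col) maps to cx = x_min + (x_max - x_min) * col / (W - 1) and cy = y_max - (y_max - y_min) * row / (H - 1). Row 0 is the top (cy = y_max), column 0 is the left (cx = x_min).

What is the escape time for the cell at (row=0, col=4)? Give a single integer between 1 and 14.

Answer: 5

Derivation:
z_0 = 0 + 0i, c = -0.8200 + 0.5800i
Iter 1: z = -0.8200 + 0.5800i, |z|^2 = 1.0088
Iter 2: z = -0.4840 + -0.3712i, |z|^2 = 0.3720
Iter 3: z = -0.7235 + 0.9393i, |z|^2 = 1.4058
Iter 4: z = -1.1788 + -0.7793i, |z|^2 = 1.9969
Iter 5: z = -0.0376 + 2.4172i, |z|^2 = 5.8444
Escaped at iteration 5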